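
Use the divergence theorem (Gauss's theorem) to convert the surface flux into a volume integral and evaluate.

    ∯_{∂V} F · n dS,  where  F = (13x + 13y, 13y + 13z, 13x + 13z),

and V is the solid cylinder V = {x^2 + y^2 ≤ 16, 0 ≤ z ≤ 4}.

By the divergence theorem,

    ∯_{∂V} F · n dS = ∭_V (∇ · F) dV.

Compute the divergence:
    ∇ · F = ∂F_x/∂x + ∂F_y/∂y + ∂F_z/∂z = 13 + 13 + 13 = 39.

In cylindrical coordinates, x = r cos(θ), y = r sin(θ), z = z, dV = r dr dθ dz, with 0 ≤ r ≤ 4, 0 ≤ θ ≤ 2π, 0 ≤ z ≤ 4.

The integrand, after substitution and multiplying by the volume element, becomes (39) · r, so

    ∭_V (∇·F) dV = ∫_0^{2π} ∫_0^{4} ∫_0^{4} (39) · r dz dr dθ.

Inner (z from 0 to 4): 156r.
Middle (r from 0 to 4): 1248.
Outer (θ from 0 to 2π): 2496π.

Therefore ∯_{∂V} F · n dS = 2496π.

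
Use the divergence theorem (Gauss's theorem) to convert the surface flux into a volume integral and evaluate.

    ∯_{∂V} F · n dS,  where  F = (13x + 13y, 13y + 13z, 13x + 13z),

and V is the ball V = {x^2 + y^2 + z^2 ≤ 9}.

By the divergence theorem,

    ∯_{∂V} F · n dS = ∭_V (∇ · F) dV.

Compute the divergence:
    ∇ · F = ∂F_x/∂x + ∂F_y/∂y + ∂F_z/∂z = 13 + 13 + 13 = 39.

In spherical coordinates, x = ρ sin(φ) cos(θ), y = ρ sin(φ) sin(θ), z = ρ cos(φ), dV = ρ^2 sin(φ) dρ dφ dθ, with 0 ≤ ρ ≤ 3, 0 ≤ φ ≤ π, 0 ≤ θ ≤ 2π.

The integrand, after substitution and multiplying by the volume element, becomes (39) · ρ^2 sin(φ), so

    ∭_V (∇·F) dV = ∫_0^{2π} ∫_0^{π} ∫_0^{3} (39) · ρ^2 sin(φ) dρ dφ dθ.

Inner (ρ from 0 to 3): 351sin(φ).
Middle (φ from 0 to π): 702.
Outer (θ from 0 to 2π): 1404π.

Therefore ∯_{∂V} F · n dS = 1404π.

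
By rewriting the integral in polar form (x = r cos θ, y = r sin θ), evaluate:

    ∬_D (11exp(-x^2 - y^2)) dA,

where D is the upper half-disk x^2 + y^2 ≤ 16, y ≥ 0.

The region D is 0 ≤ r ≤ 4, 0 ≤ θ ≤ π in polar coordinates, where x = r cos(θ), y = r sin(θ), and dA = r dr dθ.

Under the substitution, the integrand becomes 11exp(-r^2), so

    ∬_D (11exp(-x^2 - y^2)) dA = ∫_{0}^{π} ∫_{0}^{4} (11exp(-r^2)) · r dr dθ.

Inner integral (in r): ∫_{0}^{4} (11exp(-r^2)) · r dr = 11/2 - 11exp(-16)/2.

Outer integral (in θ): ∫_{0}^{π} (11/2 - 11exp(-16)/2) dθ = -11π (1 - exp(16))exp(-16)/2.

Therefore ∬_D (11exp(-x^2 - y^2)) dA = -11π (1 - exp(16))exp(-16)/2.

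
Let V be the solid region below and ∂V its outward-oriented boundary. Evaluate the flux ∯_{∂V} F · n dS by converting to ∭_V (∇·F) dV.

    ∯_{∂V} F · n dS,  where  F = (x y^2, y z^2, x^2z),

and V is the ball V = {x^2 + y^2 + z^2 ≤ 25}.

By the divergence theorem,

    ∯_{∂V} F · n dS = ∭_V (∇ · F) dV.

Compute the divergence:
    ∇ · F = ∂F_x/∂x + ∂F_y/∂y + ∂F_z/∂z = y^2 + z^2 + x^2 = x^2 + y^2 + z^2.

In spherical coordinates, x = ρ sin(φ) cos(θ), y = ρ sin(φ) sin(θ), z = ρ cos(φ), dV = ρ^2 sin(φ) dρ dφ dθ, with 0 ≤ ρ ≤ 5, 0 ≤ φ ≤ π, 0 ≤ θ ≤ 2π.

The integrand, after substitution and multiplying by the volume element, becomes (ρ^2) · ρ^2 sin(φ), so

    ∭_V (∇·F) dV = ∫_0^{2π} ∫_0^{π} ∫_0^{5} (ρ^2) · ρ^2 sin(φ) dρ dφ dθ.

Inner (ρ from 0 to 5): 625sin(φ).
Middle (φ from 0 to π): 1250.
Outer (θ from 0 to 2π): 2500π.

Therefore ∯_{∂V} F · n dS = 2500π.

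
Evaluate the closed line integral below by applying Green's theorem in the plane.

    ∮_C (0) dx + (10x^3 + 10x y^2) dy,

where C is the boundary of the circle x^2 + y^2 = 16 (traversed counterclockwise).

Green's theorem converts the closed line integral into a double integral over the enclosed region D:

    ∮_C P dx + Q dy = ∬_D (∂Q/∂x - ∂P/∂y) dA.

Here P = 0, Q = 10x^3 + 10x y^2, so

    ∂Q/∂x = 30x^2 + 10y^2,    ∂P/∂y = 0,
    ∂Q/∂x - ∂P/∂y = 30x^2 + 10y^2.

D is the region x^2 + y^2 ≤ 16. Evaluating the double integral:

In polar coordinates (x = r cos θ, y = r sin θ, dA = r dr dθ) the integrand becomes 10r^2(cos(2θ) + 2), so

    ∬_D (30x^2 + 10y^2) dA = ∫_0^{2π} ∫_0^{4} (10r^2(cos(2θ) + 2)) · r dr dθ.

Inner (r from 0 to 4): 640cos(2θ) + 1280.
Outer (θ from 0 to 2π): 2560π.

Therefore ∮_C P dx + Q dy = 2560π.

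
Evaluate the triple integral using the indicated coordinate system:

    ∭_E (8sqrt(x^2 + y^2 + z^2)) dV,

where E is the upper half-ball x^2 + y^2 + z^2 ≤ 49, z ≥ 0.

In spherical coordinates, x = ρ sin(φ) cos(θ), y = ρ sin(φ) sin(θ), z = ρ cos(φ), and dV = ρ^2 sin(φ) dρ dφ dθ.

The integrand becomes 8ρ, so

    ∭_E (8sqrt(x^2 + y^2 + z^2)) dV = ∫_{0}^{2π} ∫_{0}^{π/2} ∫_{0}^{7} (8ρ) · ρ^2 sin(φ) dρ dφ dθ.

Inner (ρ): 4802sin(φ).
Middle (φ): 4802.
Outer (θ): 9604π.

Therefore the triple integral equals 9604π.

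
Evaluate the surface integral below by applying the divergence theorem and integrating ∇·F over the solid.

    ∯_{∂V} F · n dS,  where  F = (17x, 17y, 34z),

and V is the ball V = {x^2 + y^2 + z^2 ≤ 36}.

By the divergence theorem,

    ∯_{∂V} F · n dS = ∭_V (∇ · F) dV.

Compute the divergence:
    ∇ · F = ∂F_x/∂x + ∂F_y/∂y + ∂F_z/∂z = 17 + 17 + 34 = 68.

In spherical coordinates, x = ρ sin(φ) cos(θ), y = ρ sin(φ) sin(θ), z = ρ cos(φ), dV = ρ^2 sin(φ) dρ dφ dθ, with 0 ≤ ρ ≤ 6, 0 ≤ φ ≤ π, 0 ≤ θ ≤ 2π.

The integrand, after substitution and multiplying by the volume element, becomes (68) · ρ^2 sin(φ), so

    ∭_V (∇·F) dV = ∫_0^{2π} ∫_0^{π} ∫_0^{6} (68) · ρ^2 sin(φ) dρ dφ dθ.

Inner (ρ from 0 to 6): 4896sin(φ).
Middle (φ from 0 to π): 9792.
Outer (θ from 0 to 2π): 19584π.

Therefore ∯_{∂V} F · n dS = 19584π.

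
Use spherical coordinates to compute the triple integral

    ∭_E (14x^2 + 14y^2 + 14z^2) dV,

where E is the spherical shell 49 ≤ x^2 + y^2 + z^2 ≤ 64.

In spherical coordinates, x = ρ sin(φ) cos(θ), y = ρ sin(φ) sin(θ), z = ρ cos(φ), and dV = ρ^2 sin(φ) dρ dφ dθ.

The integrand becomes 14ρ^2, so

    ∭_E (14x^2 + 14y^2 + 14z^2) dV = ∫_{0}^{2π} ∫_{0}^{π} ∫_{7}^{8} (14ρ^2) · ρ^2 sin(φ) dρ dφ dθ.

Inner (ρ): 223454sin(φ)/5.
Middle (φ): 446908/5.
Outer (θ): 893816π/5.

Therefore the triple integral equals 893816π/5.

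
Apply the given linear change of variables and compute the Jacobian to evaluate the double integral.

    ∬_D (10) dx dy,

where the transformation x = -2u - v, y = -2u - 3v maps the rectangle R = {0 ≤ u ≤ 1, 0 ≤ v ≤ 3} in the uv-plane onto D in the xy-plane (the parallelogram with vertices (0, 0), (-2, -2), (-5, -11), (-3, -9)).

Compute the Jacobian determinant of (x, y) with respect to (u, v):

    ∂(x,y)/∂(u,v) = | -2  -1 | = (-2)(-3) - (-1)(-2) = 4.
                   | -2  -3 |

Its absolute value is |J| = 4 (the area scaling factor).

Substituting x = -2u - v, y = -2u - 3v into the integrand,

    10 → 10,

so the integral becomes

    ∬_R (10) · |J| du dv = ∫_0^1 ∫_0^3 (40) dv du.

Inner (v): 120.
Outer (u): 120.

Therefore ∬_D (10) dx dy = 120.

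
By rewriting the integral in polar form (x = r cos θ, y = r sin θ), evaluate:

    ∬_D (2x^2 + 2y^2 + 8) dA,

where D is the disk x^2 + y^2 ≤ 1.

The region D is 0 ≤ r ≤ 1, 0 ≤ θ ≤ 2π in polar coordinates, where x = r cos(θ), y = r sin(θ), and dA = r dr dθ.

Under the substitution, the integrand becomes 2r^2 + 8, so

    ∬_D (2x^2 + 2y^2 + 8) dA = ∫_{0}^{2π} ∫_{0}^{1} (2r^2 + 8) · r dr dθ.

Inner integral (in r): ∫_{0}^{1} (2r^2 + 8) · r dr = 9/2.

Outer integral (in θ): ∫_{0}^{2π} (9/2) dθ = 9π.

Therefore ∬_D (2x^2 + 2y^2 + 8) dA = 9π.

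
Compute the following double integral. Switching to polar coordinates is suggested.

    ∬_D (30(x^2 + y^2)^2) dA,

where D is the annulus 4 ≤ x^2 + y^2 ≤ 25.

The region D is 2 ≤ r ≤ 5, 0 ≤ θ ≤ 2π in polar coordinates, where x = r cos(θ), y = r sin(θ), and dA = r dr dθ.

Under the substitution, the integrand becomes 30r^4, so

    ∬_D (30(x^2 + y^2)^2) dA = ∫_{0}^{2π} ∫_{2}^{5} (30r^4) · r dr dθ.

Inner integral (in r): ∫_{2}^{5} (30r^4) · r dr = 77805.

Outer integral (in θ): ∫_{0}^{2π} (77805) dθ = 155610π.

Therefore ∬_D (30(x^2 + y^2)^2) dA = 155610π.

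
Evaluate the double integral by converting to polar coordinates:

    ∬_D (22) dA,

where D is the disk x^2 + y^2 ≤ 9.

The region D is 0 ≤ r ≤ 3, 0 ≤ θ ≤ 2π in polar coordinates, where x = r cos(θ), y = r sin(θ), and dA = r dr dθ.

Under the substitution, the integrand becomes 22, so

    ∬_D (22) dA = ∫_{0}^{2π} ∫_{0}^{3} (22) · r dr dθ.

Inner integral (in r): ∫_{0}^{3} (22) · r dr = 99.

Outer integral (in θ): ∫_{0}^{2π} (99) dθ = 198π.

Therefore ∬_D (22) dA = 198π.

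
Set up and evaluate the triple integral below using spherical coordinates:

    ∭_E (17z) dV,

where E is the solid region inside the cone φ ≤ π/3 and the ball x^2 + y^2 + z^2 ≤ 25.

In spherical coordinates, x = ρ sin(φ) cos(θ), y = ρ sin(φ) sin(θ), z = ρ cos(φ), and dV = ρ^2 sin(φ) dρ dφ dθ.

The integrand becomes 17ρ cos(φ), so

    ∭_E (17z) dV = ∫_{0}^{2π} ∫_{0}^{π/3} ∫_{0}^{5} (17ρ cos(φ)) · ρ^2 sin(φ) dρ dφ dθ.

Inner (ρ): 10625sin(2φ)/8.
Middle (φ): 31875/32.
Outer (θ): 31875π/16.

Therefore the triple integral equals 31875π/16.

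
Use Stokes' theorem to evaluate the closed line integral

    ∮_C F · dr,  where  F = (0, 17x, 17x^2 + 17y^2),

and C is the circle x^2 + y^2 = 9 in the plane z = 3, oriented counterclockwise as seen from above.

Let S be the flat disk x^2 + y^2 ≤ 9 in the plane z = 3, with upward unit normal n̂ = ẑ. By Stokes' theorem,

    ∮_C F · dr = ∬_S (∇ × F) · n̂ dS = ∬_D (curl F)_z dA,

where D is the disk x^2 + y^2 ≤ 9.

Compute the curl of F = (0, 17x, 17x^2 + 17y^2):
    (∇ × F)_x = ∂F_z/∂y - ∂F_y/∂z = 34y,
    (∇ × F)_y = ∂F_x/∂z - ∂F_z/∂x = -34x,
    (∇ × F)_z = ∂F_y/∂x - ∂F_x/∂y = 17.

On z = 3, (curl F)_z = 17.

Convert to polar (x = r cos θ, y = r sin θ, dA = r dr dθ); the integrand becomes 17, so

    ∬_D (curl F)_z dA = ∫_0^{2π} ∫_0^{3} (17) · r dr dθ.

Inner (r from 0 to 3): 153/2.
Outer (θ from 0 to 2π): 153π.

Therefore ∮_C F · dr = 153π.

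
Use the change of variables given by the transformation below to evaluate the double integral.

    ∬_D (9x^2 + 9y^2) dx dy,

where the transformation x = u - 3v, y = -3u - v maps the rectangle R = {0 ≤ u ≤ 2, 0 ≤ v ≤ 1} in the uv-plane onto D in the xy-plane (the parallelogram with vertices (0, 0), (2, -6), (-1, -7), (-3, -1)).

Compute the Jacobian determinant of (x, y) with respect to (u, v):

    ∂(x,y)/∂(u,v) = | 1  -3 | = (1)(-1) - (-3)(-3) = -10.
                   | -3  -1 |

Its absolute value is |J| = 10 (the area scaling factor).

Substituting x = u - 3v, y = -3u - v into the integrand,

    9x^2 + 9y^2 → 90u^2 + 90v^2,

so the integral becomes

    ∬_R (90u^2 + 90v^2) · |J| du dv = ∫_0^2 ∫_0^1 (900u^2 + 900v^2) dv du.

Inner (v): 900u^2 + 300.
Outer (u): 3000.

Therefore ∬_D (9x^2 + 9y^2) dx dy = 3000.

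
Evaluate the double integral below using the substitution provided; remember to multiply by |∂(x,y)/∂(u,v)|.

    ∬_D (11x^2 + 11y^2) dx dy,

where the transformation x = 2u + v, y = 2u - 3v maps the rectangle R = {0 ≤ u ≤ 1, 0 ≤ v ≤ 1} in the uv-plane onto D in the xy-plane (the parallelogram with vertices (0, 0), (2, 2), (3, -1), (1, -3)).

Compute the Jacobian determinant of (x, y) with respect to (u, v):

    ∂(x,y)/∂(u,v) = | 2  1 | = (2)(-3) - (1)(2) = -8.
                   | 2  -3 |

Its absolute value is |J| = 8 (the area scaling factor).

Substituting x = 2u + v, y = 2u - 3v into the integrand,

    11x^2 + 11y^2 → 88u^2 - 88u v + 110v^2,

so the integral becomes

    ∬_R (88u^2 - 88u v + 110v^2) · |J| du dv = ∫_0^1 ∫_0^1 (704u^2 - 704u v + 880v^2) dv du.

Inner (v): 704u^2 - 352u + 880/3.
Outer (u): 352.

Therefore ∬_D (11x^2 + 11y^2) dx dy = 352.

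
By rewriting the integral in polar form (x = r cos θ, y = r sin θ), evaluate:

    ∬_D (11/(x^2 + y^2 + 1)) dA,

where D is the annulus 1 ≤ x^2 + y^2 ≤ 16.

The region D is 1 ≤ r ≤ 4, 0 ≤ θ ≤ 2π in polar coordinates, where x = r cos(θ), y = r sin(θ), and dA = r dr dθ.

Under the substitution, the integrand becomes 11/(r^2 + 1), so

    ∬_D (11/(x^2 + y^2 + 1)) dA = ∫_{0}^{2π} ∫_{1}^{4} (11/(r^2 + 1)) · r dr dθ.

Inner integral (in r): ∫_{1}^{4} (11/(r^2 + 1)) · r dr = log(1419857sqrt(34)/64).

Outer integral (in θ): ∫_{0}^{2π} (log(1419857sqrt(34)/64)) dθ = log((1419857sqrt(34)/64)^(2π)).

Therefore ∬_D (11/(x^2 + y^2 + 1)) dA = log((1419857sqrt(34)/64)^(2π)).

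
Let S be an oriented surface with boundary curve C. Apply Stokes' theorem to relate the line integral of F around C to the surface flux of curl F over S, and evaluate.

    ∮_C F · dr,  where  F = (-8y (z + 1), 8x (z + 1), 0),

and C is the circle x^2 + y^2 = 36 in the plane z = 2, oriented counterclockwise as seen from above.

Let S be the flat disk x^2 + y^2 ≤ 36 in the plane z = 2, with upward unit normal n̂ = ẑ. By Stokes' theorem,

    ∮_C F · dr = ∬_S (∇ × F) · n̂ dS = ∬_D (curl F)_z dA,

where D is the disk x^2 + y^2 ≤ 36.

Compute the curl of F = (-8y (z + 1), 8x (z + 1), 0):
    (∇ × F)_x = ∂F_z/∂y - ∂F_y/∂z = -8x,
    (∇ × F)_y = ∂F_x/∂z - ∂F_z/∂x = -8y,
    (∇ × F)_z = ∂F_y/∂x - ∂F_x/∂y = 16z + 16.

On z = 2, (curl F)_z = 48.

Convert to polar (x = r cos θ, y = r sin θ, dA = r dr dθ); the integrand becomes 48, so

    ∬_D (curl F)_z dA = ∫_0^{2π} ∫_0^{6} (48) · r dr dθ.

Inner (r from 0 to 6): 864.
Outer (θ from 0 to 2π): 1728π.

Therefore ∮_C F · dr = 1728π.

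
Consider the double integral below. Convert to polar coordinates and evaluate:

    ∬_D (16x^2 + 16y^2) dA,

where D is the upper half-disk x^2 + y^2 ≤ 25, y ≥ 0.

The region D is 0 ≤ r ≤ 5, 0 ≤ θ ≤ π in polar coordinates, where x = r cos(θ), y = r sin(θ), and dA = r dr dθ.

Under the substitution, the integrand becomes 16r^2, so

    ∬_D (16x^2 + 16y^2) dA = ∫_{0}^{π} ∫_{0}^{5} (16r^2) · r dr dθ.

Inner integral (in r): ∫_{0}^{5} (16r^2) · r dr = 2500.

Outer integral (in θ): ∫_{0}^{π} (2500) dθ = 2500π.

Therefore ∬_D (16x^2 + 16y^2) dA = 2500π.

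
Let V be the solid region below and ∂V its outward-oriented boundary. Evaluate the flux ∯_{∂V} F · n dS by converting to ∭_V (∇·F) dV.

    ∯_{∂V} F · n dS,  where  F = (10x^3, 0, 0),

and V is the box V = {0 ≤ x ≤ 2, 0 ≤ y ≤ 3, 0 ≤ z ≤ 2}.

By the divergence theorem,

    ∯_{∂V} F · n dS = ∭_V (∇ · F) dV.

Compute the divergence:
    ∇ · F = ∂F_x/∂x + ∂F_y/∂y + ∂F_z/∂z = 30x^2 + 0 + 0 = 30x^2.

V is a rectangular box, so dV = dx dy dz with 0 ≤ x ≤ 2, 0 ≤ y ≤ 3, 0 ≤ z ≤ 2.

Integrate (30x^2) over V as an iterated integral:

    ∭_V (∇·F) dV = ∫_0^{2} ∫_0^{3} ∫_0^{2} (30x^2) dz dy dx.

Inner (z from 0 to 2): 60x^2.
Middle (y from 0 to 3): 180x^2.
Outer (x from 0 to 2): 480.

Therefore ∯_{∂V} F · n dS = 480.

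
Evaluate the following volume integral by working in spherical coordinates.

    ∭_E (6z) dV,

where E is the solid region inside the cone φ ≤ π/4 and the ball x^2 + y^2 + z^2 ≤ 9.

In spherical coordinates, x = ρ sin(φ) cos(θ), y = ρ sin(φ) sin(θ), z = ρ cos(φ), and dV = ρ^2 sin(φ) dρ dφ dθ.

The integrand becomes 6ρ cos(φ), so

    ∭_E (6z) dV = ∫_{0}^{2π} ∫_{0}^{π/4} ∫_{0}^{3} (6ρ cos(φ)) · ρ^2 sin(φ) dρ dφ dθ.

Inner (ρ): 243sin(2φ)/4.
Middle (φ): 243/8.
Outer (θ): 243π/4.

Therefore the triple integral equals 243π/4.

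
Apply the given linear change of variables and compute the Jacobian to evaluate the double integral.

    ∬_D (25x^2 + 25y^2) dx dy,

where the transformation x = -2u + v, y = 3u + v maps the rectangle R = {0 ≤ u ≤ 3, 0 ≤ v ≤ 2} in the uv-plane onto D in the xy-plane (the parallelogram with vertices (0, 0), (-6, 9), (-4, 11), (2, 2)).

Compute the Jacobian determinant of (x, y) with respect to (u, v):

    ∂(x,y)/∂(u,v) = | -2  1 | = (-2)(1) - (1)(3) = -5.
                   | 3  1 |

Its absolute value is |J| = 5 (the area scaling factor).

Substituting x = -2u + v, y = 3u + v into the integrand,

    25x^2 + 25y^2 → 325u^2 + 50u v + 50v^2,

so the integral becomes

    ∬_R (325u^2 + 50u v + 50v^2) · |J| du dv = ∫_0^3 ∫_0^2 (1625u^2 + 250u v + 250v^2) dv du.

Inner (v): 3250u^2 + 500u + 2000/3.
Outer (u): 33500.

Therefore ∬_D (25x^2 + 25y^2) dx dy = 33500.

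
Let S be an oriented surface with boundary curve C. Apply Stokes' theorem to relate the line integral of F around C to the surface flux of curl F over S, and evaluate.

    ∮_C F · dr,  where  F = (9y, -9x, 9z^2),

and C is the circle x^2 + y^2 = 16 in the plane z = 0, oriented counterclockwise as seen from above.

Let S be the flat disk x^2 + y^2 ≤ 16 in the plane z = 0, with upward unit normal n̂ = ẑ. By Stokes' theorem,

    ∮_C F · dr = ∬_S (∇ × F) · n̂ dS = ∬_D (curl F)_z dA,

where D is the disk x^2 + y^2 ≤ 16.

Compute the curl of F = (9y, -9x, 9z^2):
    (∇ × F)_x = ∂F_z/∂y - ∂F_y/∂z = 0,
    (∇ × F)_y = ∂F_x/∂z - ∂F_z/∂x = 0,
    (∇ × F)_z = ∂F_y/∂x - ∂F_x/∂y = -18.

On z = 0, (curl F)_z = -18.

Convert to polar (x = r cos θ, y = r sin θ, dA = r dr dθ); the integrand becomes -18, so

    ∬_D (curl F)_z dA = ∫_0^{2π} ∫_0^{4} (-18) · r dr dθ.

Inner (r from 0 to 4): -144.
Outer (θ from 0 to 2π): -288π.

Therefore ∮_C F · dr = -288π.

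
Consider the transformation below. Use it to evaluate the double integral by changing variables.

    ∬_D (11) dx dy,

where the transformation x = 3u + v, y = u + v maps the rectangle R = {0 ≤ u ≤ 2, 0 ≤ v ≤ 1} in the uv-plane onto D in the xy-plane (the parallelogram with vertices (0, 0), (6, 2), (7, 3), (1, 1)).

Compute the Jacobian determinant of (x, y) with respect to (u, v):

    ∂(x,y)/∂(u,v) = | 3  1 | = (3)(1) - (1)(1) = 2.
                   | 1  1 |

Its absolute value is |J| = 2 (the area scaling factor).

Substituting x = 3u + v, y = u + v into the integrand,

    11 → 11,

so the integral becomes

    ∬_R (11) · |J| du dv = ∫_0^2 ∫_0^1 (22) dv du.

Inner (v): 22.
Outer (u): 44.

Therefore ∬_D (11) dx dy = 44.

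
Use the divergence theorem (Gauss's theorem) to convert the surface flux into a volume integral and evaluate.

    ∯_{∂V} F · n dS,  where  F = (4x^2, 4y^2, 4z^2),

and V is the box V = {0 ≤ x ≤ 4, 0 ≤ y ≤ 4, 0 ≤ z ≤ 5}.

By the divergence theorem,

    ∯_{∂V} F · n dS = ∭_V (∇ · F) dV.

Compute the divergence:
    ∇ · F = ∂F_x/∂x + ∂F_y/∂y + ∂F_z/∂z = 8x + 8y + 8z.

V is a rectangular box, so dV = dx dy dz with 0 ≤ x ≤ 4, 0 ≤ y ≤ 4, 0 ≤ z ≤ 5.

Integrate (8x + 8y + 8z) over V as an iterated integral:

    ∭_V (∇·F) dV = ∫_0^{4} ∫_0^{4} ∫_0^{5} (8x + 8y + 8z) dz dy dx.

Inner (z from 0 to 5): 40x + 40y + 100.
Middle (y from 0 to 4): 160x + 720.
Outer (x from 0 to 4): 4160.

Therefore ∯_{∂V} F · n dS = 4160.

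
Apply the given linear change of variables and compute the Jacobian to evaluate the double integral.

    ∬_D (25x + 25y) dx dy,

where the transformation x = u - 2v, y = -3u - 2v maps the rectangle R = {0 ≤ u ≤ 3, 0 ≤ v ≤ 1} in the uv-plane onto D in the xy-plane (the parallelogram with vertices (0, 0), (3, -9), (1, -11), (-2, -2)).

Compute the Jacobian determinant of (x, y) with respect to (u, v):

    ∂(x,y)/∂(u,v) = | 1  -2 | = (1)(-2) - (-2)(-3) = -8.
                   | -3  -2 |

Its absolute value is |J| = 8 (the area scaling factor).

Substituting x = u - 2v, y = -3u - 2v into the integrand,

    25x + 25y → -50u - 100v,

so the integral becomes

    ∬_R (-50u - 100v) · |J| du dv = ∫_0^3 ∫_0^1 (-400u - 800v) dv du.

Inner (v): -400u - 400.
Outer (u): -3000.

Therefore ∬_D (25x + 25y) dx dy = -3000.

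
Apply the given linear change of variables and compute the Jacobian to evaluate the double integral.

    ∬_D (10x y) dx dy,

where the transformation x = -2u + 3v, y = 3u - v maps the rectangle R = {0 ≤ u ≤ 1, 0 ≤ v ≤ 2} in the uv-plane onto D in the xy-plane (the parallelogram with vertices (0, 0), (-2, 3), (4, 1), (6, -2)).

Compute the Jacobian determinant of (x, y) with respect to (u, v):

    ∂(x,y)/∂(u,v) = | -2  3 | = (-2)(-1) - (3)(3) = -7.
                   | 3  -1 |

Its absolute value is |J| = 7 (the area scaling factor).

Substituting x = -2u + 3v, y = 3u - v into the integrand,

    10x y → -60u^2 + 110u v - 30v^2,

so the integral becomes

    ∬_R (-60u^2 + 110u v - 30v^2) · |J| du dv = ∫_0^1 ∫_0^2 (-420u^2 + 770u v - 210v^2) dv du.

Inner (v): -840u^2 + 1540u - 560.
Outer (u): -70.

Therefore ∬_D (10x y) dx dy = -70.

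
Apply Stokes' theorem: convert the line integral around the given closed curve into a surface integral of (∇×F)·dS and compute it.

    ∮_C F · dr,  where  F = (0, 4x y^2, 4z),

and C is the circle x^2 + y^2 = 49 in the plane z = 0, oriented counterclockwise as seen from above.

Let S be the flat disk x^2 + y^2 ≤ 49 in the plane z = 0, with upward unit normal n̂ = ẑ. By Stokes' theorem,

    ∮_C F · dr = ∬_S (∇ × F) · n̂ dS = ∬_D (curl F)_z dA,

where D is the disk x^2 + y^2 ≤ 49.

Compute the curl of F = (0, 4x y^2, 4z):
    (∇ × F)_x = ∂F_z/∂y - ∂F_y/∂z = 0,
    (∇ × F)_y = ∂F_x/∂z - ∂F_z/∂x = 0,
    (∇ × F)_z = ∂F_y/∂x - ∂F_x/∂y = 4y^2.

On z = 0, (curl F)_z = 4y^2.

Convert to polar (x = r cos θ, y = r sin θ, dA = r dr dθ); the integrand becomes 4r^2sin(θ)^2, so

    ∬_D (curl F)_z dA = ∫_0^{2π} ∫_0^{7} (4r^2sin(θ)^2) · r dr dθ.

Inner (r from 0 to 7): 2401sin(θ)^2.
Outer (θ from 0 to 2π): 2401π.

Therefore ∮_C F · dr = 2401π.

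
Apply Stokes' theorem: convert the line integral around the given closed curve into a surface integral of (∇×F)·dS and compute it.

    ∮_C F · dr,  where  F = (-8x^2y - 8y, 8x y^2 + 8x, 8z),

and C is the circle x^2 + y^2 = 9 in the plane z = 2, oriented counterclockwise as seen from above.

Let S be the flat disk x^2 + y^2 ≤ 9 in the plane z = 2, with upward unit normal n̂ = ẑ. By Stokes' theorem,

    ∮_C F · dr = ∬_S (∇ × F) · n̂ dS = ∬_D (curl F)_z dA,

where D is the disk x^2 + y^2 ≤ 9.

Compute the curl of F = (-8x^2y - 8y, 8x y^2 + 8x, 8z):
    (∇ × F)_x = ∂F_z/∂y - ∂F_y/∂z = 0,
    (∇ × F)_y = ∂F_x/∂z - ∂F_z/∂x = 0,
    (∇ × F)_z = ∂F_y/∂x - ∂F_x/∂y = 8x^2 + 8y^2 + 16.

On z = 2, (curl F)_z = 8x^2 + 8y^2 + 16.

Convert to polar (x = r cos θ, y = r sin θ, dA = r dr dθ); the integrand becomes 8r^2 + 16, so

    ∬_D (curl F)_z dA = ∫_0^{2π} ∫_0^{3} (8r^2 + 16) · r dr dθ.

Inner (r from 0 to 3): 234.
Outer (θ from 0 to 2π): 468π.

Therefore ∮_C F · dr = 468π.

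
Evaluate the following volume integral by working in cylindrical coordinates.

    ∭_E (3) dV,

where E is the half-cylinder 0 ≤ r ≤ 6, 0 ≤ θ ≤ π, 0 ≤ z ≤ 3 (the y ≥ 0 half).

In cylindrical coordinates, x = r cos(θ), y = r sin(θ), z = z, and dV = r dr dθ dz.

The integrand becomes 3, so

    ∭_E (3) dV = ∫_{0}^{π} ∫_{0}^{6} ∫_{0}^{3} (3) · r dz dr dθ.

Inner (z): 9r.
Middle (r from 0 to 6): 162.
Outer (θ): 162π.

Therefore the triple integral equals 162π.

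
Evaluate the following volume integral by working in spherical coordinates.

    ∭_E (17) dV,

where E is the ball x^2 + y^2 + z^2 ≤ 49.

In spherical coordinates, x = ρ sin(φ) cos(θ), y = ρ sin(φ) sin(θ), z = ρ cos(φ), and dV = ρ^2 sin(φ) dρ dφ dθ.

The integrand becomes 17, so

    ∭_E (17) dV = ∫_{0}^{2π} ∫_{0}^{π} ∫_{0}^{7} (17) · ρ^2 sin(φ) dρ dφ dθ.

Inner (ρ): 5831sin(φ)/3.
Middle (φ): 11662/3.
Outer (θ): 23324π/3.

Therefore the triple integral equals 23324π/3.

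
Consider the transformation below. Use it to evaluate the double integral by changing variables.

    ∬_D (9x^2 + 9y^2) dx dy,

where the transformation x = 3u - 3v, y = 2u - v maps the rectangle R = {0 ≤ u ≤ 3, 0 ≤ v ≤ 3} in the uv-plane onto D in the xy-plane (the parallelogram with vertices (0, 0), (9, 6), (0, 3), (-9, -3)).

Compute the Jacobian determinant of (x, y) with respect to (u, v):

    ∂(x,y)/∂(u,v) = | 3  -3 | = (3)(-1) - (-3)(2) = 3.
                   | 2  -1 |

Its absolute value is |J| = 3 (the area scaling factor).

Substituting x = 3u - 3v, y = 2u - v into the integrand,

    9x^2 + 9y^2 → 117u^2 - 198u v + 90v^2,

so the integral becomes

    ∬_R (117u^2 - 198u v + 90v^2) · |J| du dv = ∫_0^3 ∫_0^3 (351u^2 - 594u v + 270v^2) dv du.

Inner (v): 1053u^2 - 2673u + 2430.
Outer (u): 9477/2.

Therefore ∬_D (9x^2 + 9y^2) dx dy = 9477/2.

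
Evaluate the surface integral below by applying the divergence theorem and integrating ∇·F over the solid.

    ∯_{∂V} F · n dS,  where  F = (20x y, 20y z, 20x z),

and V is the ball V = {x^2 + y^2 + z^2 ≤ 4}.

By the divergence theorem,

    ∯_{∂V} F · n dS = ∭_V (∇ · F) dV.

Compute the divergence:
    ∇ · F = ∂F_x/∂x + ∂F_y/∂y + ∂F_z/∂z = 20y + 20z + 20x = 20x + 20y + 20z.

In spherical coordinates, x = ρ sin(φ) cos(θ), y = ρ sin(φ) sin(θ), z = ρ cos(φ), dV = ρ^2 sin(φ) dρ dφ dθ, with 0 ≤ ρ ≤ 2, 0 ≤ φ ≤ π, 0 ≤ θ ≤ 2π.

The integrand, after substitution and multiplying by the volume element, becomes (20ρ (sqrt(2)sin(φ)sin(θ + π/4) + cos(φ))) · ρ^2 sin(φ), so

    ∭_V (∇·F) dV = ∫_0^{2π} ∫_0^{π} ∫_0^{2} (20ρ (sqrt(2)sin(φ)sin(θ + π/4) + cos(φ))) · ρ^2 sin(φ) dρ dφ dθ.

Inner (ρ from 0 to 2): 80(sqrt(2)sin(φ)sin(θ + π/4) + cos(φ))sin(φ).
Middle (φ from 0 to π): 40sqrt(2)π sin(θ + π/4).
Outer (θ from 0 to 2π): 0.

Therefore ∯_{∂V} F · n dS = 0.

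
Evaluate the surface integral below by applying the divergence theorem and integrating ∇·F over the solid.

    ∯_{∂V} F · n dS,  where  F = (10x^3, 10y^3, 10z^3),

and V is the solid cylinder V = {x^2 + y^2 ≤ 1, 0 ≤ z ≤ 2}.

By the divergence theorem,

    ∯_{∂V} F · n dS = ∭_V (∇ · F) dV.

Compute the divergence:
    ∇ · F = ∂F_x/∂x + ∂F_y/∂y + ∂F_z/∂z = 30x^2 + 30y^2 + 30z^2.

In cylindrical coordinates, x = r cos(θ), y = r sin(θ), z = z, dV = r dr dθ dz, with 0 ≤ r ≤ 1, 0 ≤ θ ≤ 2π, 0 ≤ z ≤ 2.

The integrand, after substitution and multiplying by the volume element, becomes (30r^2 + 30z^2) · r, so

    ∭_V (∇·F) dV = ∫_0^{2π} ∫_0^{1} ∫_0^{2} (30r^2 + 30z^2) · r dz dr dθ.

Inner (z from 0 to 2): 60r^3 + 80r.
Middle (r from 0 to 1): 55.
Outer (θ from 0 to 2π): 110π.

Therefore ∯_{∂V} F · n dS = 110π.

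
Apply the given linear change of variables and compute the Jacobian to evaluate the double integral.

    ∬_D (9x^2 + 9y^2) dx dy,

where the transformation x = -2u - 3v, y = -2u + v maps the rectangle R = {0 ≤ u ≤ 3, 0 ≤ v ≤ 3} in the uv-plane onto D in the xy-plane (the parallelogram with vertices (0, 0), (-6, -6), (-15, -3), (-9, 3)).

Compute the Jacobian determinant of (x, y) with respect to (u, v):

    ∂(x,y)/∂(u,v) = | -2  -3 | = (-2)(1) - (-3)(-2) = -8.
                   | -2  1 |

Its absolute value is |J| = 8 (the area scaling factor).

Substituting x = -2u - 3v, y = -2u + v into the integrand,

    9x^2 + 9y^2 → 72u^2 + 72u v + 90v^2,

so the integral becomes

    ∬_R (72u^2 + 72u v + 90v^2) · |J| du dv = ∫_0^3 ∫_0^3 (576u^2 + 576u v + 720v^2) dv du.

Inner (v): 1728u^2 + 2592u + 6480.
Outer (u): 46656.

Therefore ∬_D (9x^2 + 9y^2) dx dy = 46656.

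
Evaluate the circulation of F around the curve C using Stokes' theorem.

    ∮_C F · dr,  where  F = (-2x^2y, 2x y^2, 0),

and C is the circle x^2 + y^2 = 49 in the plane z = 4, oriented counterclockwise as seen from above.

Let S be the flat disk x^2 + y^2 ≤ 49 in the plane z = 4, with upward unit normal n̂ = ẑ. By Stokes' theorem,

    ∮_C F · dr = ∬_S (∇ × F) · n̂ dS = ∬_D (curl F)_z dA,

where D is the disk x^2 + y^2 ≤ 49.

Compute the curl of F = (-2x^2y, 2x y^2, 0):
    (∇ × F)_x = ∂F_z/∂y - ∂F_y/∂z = 0,
    (∇ × F)_y = ∂F_x/∂z - ∂F_z/∂x = 0,
    (∇ × F)_z = ∂F_y/∂x - ∂F_x/∂y = 2x^2 + 2y^2.

On z = 4, (curl F)_z = 2x^2 + 2y^2.

Convert to polar (x = r cos θ, y = r sin θ, dA = r dr dθ); the integrand becomes 2r^2, so

    ∬_D (curl F)_z dA = ∫_0^{2π} ∫_0^{7} (2r^2) · r dr dθ.

Inner (r from 0 to 7): 2401/2.
Outer (θ from 0 to 2π): 2401π.

Therefore ∮_C F · dr = 2401π.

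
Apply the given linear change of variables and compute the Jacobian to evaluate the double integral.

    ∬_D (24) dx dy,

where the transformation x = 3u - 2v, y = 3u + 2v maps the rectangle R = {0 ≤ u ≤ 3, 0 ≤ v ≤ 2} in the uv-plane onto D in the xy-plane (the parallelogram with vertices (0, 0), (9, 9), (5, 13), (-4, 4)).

Compute the Jacobian determinant of (x, y) with respect to (u, v):

    ∂(x,y)/∂(u,v) = | 3  -2 | = (3)(2) - (-2)(3) = 12.
                   | 3  2 |

Its absolute value is |J| = 12 (the area scaling factor).

Substituting x = 3u - 2v, y = 3u + 2v into the integrand,

    24 → 24,

so the integral becomes

    ∬_R (24) · |J| du dv = ∫_0^3 ∫_0^2 (288) dv du.

Inner (v): 576.
Outer (u): 1728.

Therefore ∬_D (24) dx dy = 1728.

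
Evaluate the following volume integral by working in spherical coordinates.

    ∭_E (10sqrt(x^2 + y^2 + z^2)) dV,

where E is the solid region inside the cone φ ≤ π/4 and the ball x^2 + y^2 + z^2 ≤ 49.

In spherical coordinates, x = ρ sin(φ) cos(θ), y = ρ sin(φ) sin(θ), z = ρ cos(φ), and dV = ρ^2 sin(φ) dρ dφ dθ.

The integrand becomes 10ρ, so

    ∭_E (10sqrt(x^2 + y^2 + z^2)) dV = ∫_{0}^{2π} ∫_{0}^{π/4} ∫_{0}^{7} (10ρ) · ρ^2 sin(φ) dρ dφ dθ.

Inner (ρ): 12005sin(φ)/2.
Middle (φ): 12005/2 - 12005sqrt(2)/4.
Outer (θ): 12005π (2 - sqrt(2))/2.

Therefore the triple integral equals 12005π (2 - sqrt(2))/2.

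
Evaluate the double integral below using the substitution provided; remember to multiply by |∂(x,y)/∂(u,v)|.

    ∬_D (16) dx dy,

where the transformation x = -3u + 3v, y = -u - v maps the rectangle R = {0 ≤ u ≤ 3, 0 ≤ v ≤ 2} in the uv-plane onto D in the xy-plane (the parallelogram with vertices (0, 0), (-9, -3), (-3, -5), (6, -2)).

Compute the Jacobian determinant of (x, y) with respect to (u, v):

    ∂(x,y)/∂(u,v) = | -3  3 | = (-3)(-1) - (3)(-1) = 6.
                   | -1  -1 |

Its absolute value is |J| = 6 (the area scaling factor).

Substituting x = -3u + 3v, y = -u - v into the integrand,

    16 → 16,

so the integral becomes

    ∬_R (16) · |J| du dv = ∫_0^3 ∫_0^2 (96) dv du.

Inner (v): 192.
Outer (u): 576.

Therefore ∬_D (16) dx dy = 576.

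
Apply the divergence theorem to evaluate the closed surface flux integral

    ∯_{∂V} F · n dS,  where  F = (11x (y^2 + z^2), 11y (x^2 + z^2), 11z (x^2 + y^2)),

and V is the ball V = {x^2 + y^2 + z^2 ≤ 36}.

By the divergence theorem,

    ∯_{∂V} F · n dS = ∭_V (∇ · F) dV.

Compute the divergence:
    ∇ · F = ∂F_x/∂x + ∂F_y/∂y + ∂F_z/∂z = 11y^2 + 11z^2 + 11x^2 + 11z^2 + 11x^2 + 11y^2 = 22x^2 + 22y^2 + 22z^2.

In spherical coordinates, x = ρ sin(φ) cos(θ), y = ρ sin(φ) sin(θ), z = ρ cos(φ), dV = ρ^2 sin(φ) dρ dφ dθ, with 0 ≤ ρ ≤ 6, 0 ≤ φ ≤ π, 0 ≤ θ ≤ 2π.

The integrand, after substitution and multiplying by the volume element, becomes (22ρ^2) · ρ^2 sin(φ), so

    ∭_V (∇·F) dV = ∫_0^{2π} ∫_0^{π} ∫_0^{6} (22ρ^2) · ρ^2 sin(φ) dρ dφ dθ.

Inner (ρ from 0 to 6): 171072sin(φ)/5.
Middle (φ from 0 to π): 342144/5.
Outer (θ from 0 to 2π): 684288π/5.

Therefore ∯_{∂V} F · n dS = 684288π/5.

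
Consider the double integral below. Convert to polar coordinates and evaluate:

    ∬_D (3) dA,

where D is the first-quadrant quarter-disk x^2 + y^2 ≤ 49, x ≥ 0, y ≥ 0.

The region D is 0 ≤ r ≤ 7, 0 ≤ θ ≤ π/2 in polar coordinates, where x = r cos(θ), y = r sin(θ), and dA = r dr dθ.

Under the substitution, the integrand becomes 3, so

    ∬_D (3) dA = ∫_{0}^{π/2} ∫_{0}^{7} (3) · r dr dθ.

Inner integral (in r): ∫_{0}^{7} (3) · r dr = 147/2.

Outer integral (in θ): ∫_{0}^{π/2} (147/2) dθ = 147π/4.

Therefore ∬_D (3) dA = 147π/4.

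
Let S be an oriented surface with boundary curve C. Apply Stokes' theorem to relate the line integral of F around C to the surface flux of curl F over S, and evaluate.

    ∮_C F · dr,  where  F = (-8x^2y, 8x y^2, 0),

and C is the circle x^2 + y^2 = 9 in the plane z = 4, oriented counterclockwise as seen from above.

Let S be the flat disk x^2 + y^2 ≤ 9 in the plane z = 4, with upward unit normal n̂ = ẑ. By Stokes' theorem,

    ∮_C F · dr = ∬_S (∇ × F) · n̂ dS = ∬_D (curl F)_z dA,

where D is the disk x^2 + y^2 ≤ 9.

Compute the curl of F = (-8x^2y, 8x y^2, 0):
    (∇ × F)_x = ∂F_z/∂y - ∂F_y/∂z = 0,
    (∇ × F)_y = ∂F_x/∂z - ∂F_z/∂x = 0,
    (∇ × F)_z = ∂F_y/∂x - ∂F_x/∂y = 8x^2 + 8y^2.

On z = 4, (curl F)_z = 8x^2 + 8y^2.

Convert to polar (x = r cos θ, y = r sin θ, dA = r dr dθ); the integrand becomes 8r^2, so

    ∬_D (curl F)_z dA = ∫_0^{2π} ∫_0^{3} (8r^2) · r dr dθ.

Inner (r from 0 to 3): 162.
Outer (θ from 0 to 2π): 324π.

Therefore ∮_C F · dr = 324π.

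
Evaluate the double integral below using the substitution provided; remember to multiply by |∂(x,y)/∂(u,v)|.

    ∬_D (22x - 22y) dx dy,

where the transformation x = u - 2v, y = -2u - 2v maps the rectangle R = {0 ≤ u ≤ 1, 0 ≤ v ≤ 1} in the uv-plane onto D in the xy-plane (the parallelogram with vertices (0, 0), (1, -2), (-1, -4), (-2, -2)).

Compute the Jacobian determinant of (x, y) with respect to (u, v):

    ∂(x,y)/∂(u,v) = | 1  -2 | = (1)(-2) - (-2)(-2) = -6.
                   | -2  -2 |

Its absolute value is |J| = 6 (the area scaling factor).

Substituting x = u - 2v, y = -2u - 2v into the integrand,

    22x - 22y → 66u,

so the integral becomes

    ∬_R (66u) · |J| du dv = ∫_0^1 ∫_0^1 (396u) dv du.

Inner (v): 396u.
Outer (u): 198.

Therefore ∬_D (22x - 22y) dx dy = 198.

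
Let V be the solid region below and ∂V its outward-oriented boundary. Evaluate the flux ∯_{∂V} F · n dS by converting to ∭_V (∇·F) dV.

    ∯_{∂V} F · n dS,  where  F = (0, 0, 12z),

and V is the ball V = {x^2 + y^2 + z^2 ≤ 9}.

By the divergence theorem,

    ∯_{∂V} F · n dS = ∭_V (∇ · F) dV.

Compute the divergence:
    ∇ · F = ∂F_x/∂x + ∂F_y/∂y + ∂F_z/∂z = 0 + 0 + 12 = 12.

In spherical coordinates, x = ρ sin(φ) cos(θ), y = ρ sin(φ) sin(θ), z = ρ cos(φ), dV = ρ^2 sin(φ) dρ dφ dθ, with 0 ≤ ρ ≤ 3, 0 ≤ φ ≤ π, 0 ≤ θ ≤ 2π.

The integrand, after substitution and multiplying by the volume element, becomes (12) · ρ^2 sin(φ), so

    ∭_V (∇·F) dV = ∫_0^{2π} ∫_0^{π} ∫_0^{3} (12) · ρ^2 sin(φ) dρ dφ dθ.

Inner (ρ from 0 to 3): 108sin(φ).
Middle (φ from 0 to π): 216.
Outer (θ from 0 to 2π): 432π.

Therefore ∯_{∂V} F · n dS = 432π.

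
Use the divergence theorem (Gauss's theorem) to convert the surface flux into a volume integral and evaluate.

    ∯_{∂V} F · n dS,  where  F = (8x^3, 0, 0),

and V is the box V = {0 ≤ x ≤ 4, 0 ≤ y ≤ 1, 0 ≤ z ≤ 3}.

By the divergence theorem,

    ∯_{∂V} F · n dS = ∭_V (∇ · F) dV.

Compute the divergence:
    ∇ · F = ∂F_x/∂x + ∂F_y/∂y + ∂F_z/∂z = 24x^2 + 0 + 0 = 24x^2.

V is a rectangular box, so dV = dx dy dz with 0 ≤ x ≤ 4, 0 ≤ y ≤ 1, 0 ≤ z ≤ 3.

Integrate (24x^2) over V as an iterated integral:

    ∭_V (∇·F) dV = ∫_0^{4} ∫_0^{1} ∫_0^{3} (24x^2) dz dy dx.

Inner (z from 0 to 3): 72x^2.
Middle (y from 0 to 1): 72x^2.
Outer (x from 0 to 4): 1536.

Therefore ∯_{∂V} F · n dS = 1536.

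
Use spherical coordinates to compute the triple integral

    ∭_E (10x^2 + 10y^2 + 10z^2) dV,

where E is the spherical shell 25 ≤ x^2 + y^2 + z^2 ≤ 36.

In spherical coordinates, x = ρ sin(φ) cos(θ), y = ρ sin(φ) sin(θ), z = ρ cos(φ), and dV = ρ^2 sin(φ) dρ dφ dθ.

The integrand becomes 10ρ^2, so

    ∭_E (10x^2 + 10y^2 + 10z^2) dV = ∫_{0}^{2π} ∫_{0}^{π} ∫_{5}^{6} (10ρ^2) · ρ^2 sin(φ) dρ dφ dθ.

Inner (ρ): 9302sin(φ).
Middle (φ): 18604.
Outer (θ): 37208π.

Therefore the triple integral equals 37208π.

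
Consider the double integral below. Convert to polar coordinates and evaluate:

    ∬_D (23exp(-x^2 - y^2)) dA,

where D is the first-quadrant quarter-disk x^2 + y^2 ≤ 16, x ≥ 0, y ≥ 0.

The region D is 0 ≤ r ≤ 4, 0 ≤ θ ≤ π/2 in polar coordinates, where x = r cos(θ), y = r sin(θ), and dA = r dr dθ.

Under the substitution, the integrand becomes 23exp(-r^2), so

    ∬_D (23exp(-x^2 - y^2)) dA = ∫_{0}^{π/2} ∫_{0}^{4} (23exp(-r^2)) · r dr dθ.

Inner integral (in r): ∫_{0}^{4} (23exp(-r^2)) · r dr = 23/2 - 23exp(-16)/2.

Outer integral (in θ): ∫_{0}^{π/2} (23/2 - 23exp(-16)/2) dθ = -23π (1 - exp(16))exp(-16)/4.

Therefore ∬_D (23exp(-x^2 - y^2)) dA = -23π (1 - exp(16))exp(-16)/4.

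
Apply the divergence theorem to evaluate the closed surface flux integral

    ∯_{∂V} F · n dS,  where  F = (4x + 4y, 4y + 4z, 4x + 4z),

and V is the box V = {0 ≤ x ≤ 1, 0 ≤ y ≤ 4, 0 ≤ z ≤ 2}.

By the divergence theorem,

    ∯_{∂V} F · n dS = ∭_V (∇ · F) dV.

Compute the divergence:
    ∇ · F = ∂F_x/∂x + ∂F_y/∂y + ∂F_z/∂z = 4 + 4 + 4 = 12.

V is a rectangular box, so dV = dx dy dz with 0 ≤ x ≤ 1, 0 ≤ y ≤ 4, 0 ≤ z ≤ 2.

Integrate (12) over V as an iterated integral:

    ∭_V (∇·F) dV = ∫_0^{1} ∫_0^{4} ∫_0^{2} (12) dz dy dx.

Inner (z from 0 to 2): 24.
Middle (y from 0 to 4): 96.
Outer (x from 0 to 1): 96.

Therefore ∯_{∂V} F · n dS = 96.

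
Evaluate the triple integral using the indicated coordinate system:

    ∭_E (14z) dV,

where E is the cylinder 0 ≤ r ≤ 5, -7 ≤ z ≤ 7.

In cylindrical coordinates, x = r cos(θ), y = r sin(θ), z = z, and dV = r dr dθ dz.

The integrand becomes 14z, so

    ∭_E (14z) dV = ∫_{0}^{2π} ∫_{0}^{5} ∫_{-7}^{7} (14z) · r dz dr dθ.

Inner (z): 0.
Middle (r from 0 to 5): 0.
Outer (θ): 0.

Therefore the triple integral equals 0.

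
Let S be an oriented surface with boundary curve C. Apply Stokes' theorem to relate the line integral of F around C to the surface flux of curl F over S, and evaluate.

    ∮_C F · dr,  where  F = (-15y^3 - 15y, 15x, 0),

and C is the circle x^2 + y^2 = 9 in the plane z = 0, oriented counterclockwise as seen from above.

Let S be the flat disk x^2 + y^2 ≤ 9 in the plane z = 0, with upward unit normal n̂ = ẑ. By Stokes' theorem,

    ∮_C F · dr = ∬_S (∇ × F) · n̂ dS = ∬_D (curl F)_z dA,

where D is the disk x^2 + y^2 ≤ 9.

Compute the curl of F = (-15y^3 - 15y, 15x, 0):
    (∇ × F)_x = ∂F_z/∂y - ∂F_y/∂z = 0,
    (∇ × F)_y = ∂F_x/∂z - ∂F_z/∂x = 0,
    (∇ × F)_z = ∂F_y/∂x - ∂F_x/∂y = 45y^2 + 30.

On z = 0, (curl F)_z = 45y^2 + 30.

Convert to polar (x = r cos θ, y = r sin θ, dA = r dr dθ); the integrand becomes 45r^2sin(θ)^2 + 30, so

    ∬_D (curl F)_z dA = ∫_0^{2π} ∫_0^{3} (45r^2sin(θ)^2 + 30) · r dr dθ.

Inner (r from 0 to 3): 3645sin(θ)^2/4 + 135.
Outer (θ from 0 to 2π): 4725π/4.

Therefore ∮_C F · dr = 4725π/4.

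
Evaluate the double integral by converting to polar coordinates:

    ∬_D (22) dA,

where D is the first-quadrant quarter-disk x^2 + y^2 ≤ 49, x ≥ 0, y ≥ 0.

The region D is 0 ≤ r ≤ 7, 0 ≤ θ ≤ π/2 in polar coordinates, where x = r cos(θ), y = r sin(θ), and dA = r dr dθ.

Under the substitution, the integrand becomes 22, so

    ∬_D (22) dA = ∫_{0}^{π/2} ∫_{0}^{7} (22) · r dr dθ.

Inner integral (in r): ∫_{0}^{7} (22) · r dr = 539.

Outer integral (in θ): ∫_{0}^{π/2} (539) dθ = 539π/2.

Therefore ∬_D (22) dA = 539π/2.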